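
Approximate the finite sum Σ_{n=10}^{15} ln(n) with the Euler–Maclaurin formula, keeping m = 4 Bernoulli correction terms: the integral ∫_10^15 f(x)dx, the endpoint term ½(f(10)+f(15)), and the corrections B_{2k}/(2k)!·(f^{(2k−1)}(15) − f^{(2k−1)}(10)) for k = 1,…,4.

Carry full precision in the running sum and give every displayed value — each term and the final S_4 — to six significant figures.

∫_10^15 ln(x) dx evaluates to 12.5949.
Boundary: ½(f(10) + f(15)) = ½(2.30259 + 2.70805) = 2.50532.
So far: 15.1002.
k=1: B_{2}/(2)! × [f^{(1)}(15) − f^{(1)}(10)] = 1/12 × (0.0666667 − 0.100000) = -0.00277778.
Running total after k=1: 15.0974.
k=2: B_{4}/(4)! × [f^{(3)}(15) − f^{(3)}(10)] = −1/720 × (0.000592593 − 0.00200000) = 1.95473e-06.
Running total after k=2: 15.0974.
k=3: B_{6}/(6)! × [f^{(5)}(15) − f^{(5)}(10)] = 1/30240 × (3.16049e-05 − 0.000240000) = -6.89137e-09.
Running total after k=3: 15.0974.
k=4: B_{8}/(8)! × [f^{(7)}(15) − f^{(7)}(10)] = −1/1209600 × (4.21399e-06 − 7.20000e-05) = 5.60400e-11.

S_4 ≈ 15.0974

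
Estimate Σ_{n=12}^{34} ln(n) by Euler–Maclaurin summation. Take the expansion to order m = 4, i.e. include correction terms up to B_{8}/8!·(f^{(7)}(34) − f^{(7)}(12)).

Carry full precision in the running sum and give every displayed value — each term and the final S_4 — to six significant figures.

S_4 ≈ 71.0785

∫_12^34 ln(x) dx evaluates to 68.0774.
Endpoint term: (f(12) + f(34))/2 = (2.48491 + 3.52636)/2 = 3.00563.
So far: 71.0830.
k=1: B_{2}/(2)! × [f^{(1)}(34) − f^{(1)}(12)] = 1/12 × (0.0294118 − 0.0833333) = -0.00449346.
Running total after k=1: 71.0785.
k=2: B_{4}/(4)! × [f^{(3)}(34) − f^{(3)}(12)] = −1/720 × (5.08854e-05 − 0.00115741) = 1.53684e-06.
Running total after k=2: 71.0785.
k=3: B_{6}/(6)! × [f^{(5)}(34) − f^{(5)}(12)] = 1/30240 × (5.28222e-07 − 9.64506e-05) = -3.17204e-09.
Running total after k=3: 71.0785.
k=4: B_{8}/(8)! × [f^{(7)}(34) − f^{(7)}(12)] = −1/1209600 × (1.37082e-08 − 2.00939e-05) = 1.66007e-11.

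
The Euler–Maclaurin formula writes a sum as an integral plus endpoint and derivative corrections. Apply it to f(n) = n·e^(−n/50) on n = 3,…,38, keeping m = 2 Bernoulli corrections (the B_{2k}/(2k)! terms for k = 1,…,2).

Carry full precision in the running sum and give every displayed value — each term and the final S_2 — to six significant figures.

Integral: ∫_3^38 x·e^(−x/50) dx = 437.944.
½[f(3) + f(38)] = ½[2.82529 + 17.7713] = 10.2983.
Integral + boundary = 448.242.
Order-1 term: 1/12 · (0.112240 − 0.885259) = -0.0644182.
After k=1: 448.178.
Order-2 term: −1/720 · (0.000419029 − 0.00110752) = 9.56231e-07.

S_2 ≈ 448.178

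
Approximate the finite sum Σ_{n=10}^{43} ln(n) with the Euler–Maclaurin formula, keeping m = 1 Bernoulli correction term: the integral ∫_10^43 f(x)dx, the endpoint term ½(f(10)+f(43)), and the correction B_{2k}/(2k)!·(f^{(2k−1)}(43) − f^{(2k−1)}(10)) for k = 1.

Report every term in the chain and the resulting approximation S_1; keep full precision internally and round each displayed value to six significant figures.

Integral: ∫_10^43 ln(x) dx = 105.706.
Boundary: ½(f(10) + f(43)) = ½(2.30259 + 3.76120) = 3.03189.
Running total after boundary: 108.738.
Correction k=1: B_{2}/2! · (f^{(1)}(43) − f^{(1)}(10)) = 1/12 · (0.0232558 − 0.100000) = -0.00639535.

S_1 ≈ 108.731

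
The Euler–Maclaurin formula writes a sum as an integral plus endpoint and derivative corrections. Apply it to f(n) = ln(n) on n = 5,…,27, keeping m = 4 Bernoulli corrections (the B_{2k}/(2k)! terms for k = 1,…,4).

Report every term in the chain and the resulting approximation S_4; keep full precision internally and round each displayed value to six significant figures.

S_4 ≈ 61.3795

∫_5^27 ln(x) dx evaluates to 58.9404.
Boundary: ½(f(5) + f(27)) = ½(1.60944 + 3.29584) = 2.45264.
Integral + boundary = 61.3930.
Correction k=1: B_{2}/2! · (f^{(1)}(27) − f^{(1)}(5)) = 1/12 · (0.0370370 − 0.200000) = -0.0135802.
Running total after k=1: 61.3795.
Correction k=2: B_{4}/4! · (f^{(3)}(27) − f^{(3)}(5)) = −1/720 · (0.000101611 − 0.0160000) = 2.20811e-05.
Running total after k=2: 61.3795.
Correction k=3: B_{6}/6! · (f^{(5)}(27) − f^{(5)}(5)) = 1/30240 · (1.67260e-06 − 0.00768000) = -2.53913e-07.
Running total after k=3: 61.3795.
Correction k=4: B_{8}/8! · (f^{(7)}(27) − f^{(7)}(5)) = −1/1209600 · (6.88313e-08 − 0.00921600) = 7.61899e-09.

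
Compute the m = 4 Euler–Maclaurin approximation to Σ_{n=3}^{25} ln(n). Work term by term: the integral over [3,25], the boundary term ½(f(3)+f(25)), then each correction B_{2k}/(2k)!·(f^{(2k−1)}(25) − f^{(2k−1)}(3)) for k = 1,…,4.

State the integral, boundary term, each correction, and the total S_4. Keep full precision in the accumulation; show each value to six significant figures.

S_4 ≈ 57.3105

Integral: ∫_3^25 ln(x) dx = 55.1761.
Boundary: ½(f(3) + f(25)) = ½(1.09861 + 3.21888) = 2.15874.
Integral + boundary = 57.3348.
k=1: B_{2}/(2)! × [f^{(1)}(25) − f^{(1)}(3)] = 1/12 × (0.0400000 − 0.333333) = -0.0244444.
Running total after k=1: 57.3104.
k=2: B_{4}/(4)! × [f^{(3)}(25) − f^{(3)}(3)] = −1/720 × (0.000128000 − 0.0740741) = 0.000102703.
Running total after k=2: 57.3105.
k=3: B_{6}/(6)! × [f^{(5)}(25) − f^{(5)}(3)] = 1/30240 × (2.45760e-06 − 0.0987654) = -3.26597e-06.
Running total after k=3: 57.3105.
k=4: B_{8}/(8)! × [f^{(7)}(25) − f^{(7)}(3)] = −1/1209600 × (1.17965e-07 − 0.329218) = 2.72171e-07.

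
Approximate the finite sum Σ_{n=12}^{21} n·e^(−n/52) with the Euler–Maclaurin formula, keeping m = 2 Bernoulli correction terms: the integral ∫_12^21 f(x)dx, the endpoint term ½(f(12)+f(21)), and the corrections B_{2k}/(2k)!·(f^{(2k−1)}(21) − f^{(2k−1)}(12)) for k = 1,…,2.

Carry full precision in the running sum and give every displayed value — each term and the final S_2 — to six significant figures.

S_2 ≈ 119.165

Integral: ∫_12^21 x·e^(−x/52) dx = 107.408.
½[f(12) + f(21)] = ½[9.52707 + 14.0227] = 11.7749.
Integral + boundary = 119.182.
Order-1 term: 1/12 · (0.398080 − 0.610710) = -0.0177192.
Running total after k=1: 119.165.
Order-2 term: −1/720 · (0.000641114 − 0.000813075) = 2.38834e-07.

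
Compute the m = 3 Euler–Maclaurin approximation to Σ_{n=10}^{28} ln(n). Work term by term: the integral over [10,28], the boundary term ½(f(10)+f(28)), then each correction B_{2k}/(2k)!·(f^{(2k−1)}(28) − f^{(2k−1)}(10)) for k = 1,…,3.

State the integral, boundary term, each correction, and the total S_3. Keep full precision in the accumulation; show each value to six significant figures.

S_3 ≈ 55.0879

∫_10^28 ln(x) dx evaluates to 52.2759.
½[f(10) + f(28)] = ½[2.30259 + 3.33220] = 2.81739.
Integral + boundary = 55.0933.
Order-1 term: 1/12 · (0.0357143 − 0.100000) = -0.00535714.
After k=1: 55.0879.
Order-2 term: −1/720 · (9.11079e-05 − 0.00200000) = 2.65124e-06.
After k=2: 55.0879.
Order-3 term: 1/30240 · (1.39451e-06 − 0.000240000) = -7.89039e-09.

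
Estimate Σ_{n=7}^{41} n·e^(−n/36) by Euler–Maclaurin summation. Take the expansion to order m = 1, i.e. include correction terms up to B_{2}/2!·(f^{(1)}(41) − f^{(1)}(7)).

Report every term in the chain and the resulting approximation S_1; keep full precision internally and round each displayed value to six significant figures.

S_1 ≈ 396.318

The integral term ∫_7^41 x·e^(−x/36) dx = 386.932.
½[f(7) + f(41)] = ½[5.76304 + 13.1272] = 9.44510.
Integral + boundary = 396.377.
k=1: B_{2}/(2)! × [f^{(1)}(41) − f^{(1)}(7)] = 1/12 × (-0.0444687 − 0.663207) = -0.0589730.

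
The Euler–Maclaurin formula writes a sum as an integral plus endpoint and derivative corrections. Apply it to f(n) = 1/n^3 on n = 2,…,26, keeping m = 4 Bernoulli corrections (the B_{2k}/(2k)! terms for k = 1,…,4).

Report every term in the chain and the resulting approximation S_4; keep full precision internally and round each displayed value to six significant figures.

S_4 ≈ 0.201290

Integral: ∫_2^26 1/x^3 dx = 0.124260.
Boundary: ½(f(2) + f(26)) = ½(0.125000 + 5.68958e-05) = 0.0625284.
So far: 0.186789.
Correction k=1: B_{2}/2! · (f^{(1)}(26) − f^{(1)}(2)) = 1/12 · (-6.56490e-06 − (-0.187500)) = 0.0156245.
Partial sum through k=1: 0.202413.
Correction k=2: B_{4}/4! · (f^{(3)}(26) − f^{(3)}(2)) = −1/720 · (-1.94228e-07 − (-0.937500)) = -0.00130208.
Partial sum through k=2: 0.201111.
Correction k=3: B_{6}/6! · (f^{(5)}(26) − f^{(5)}(2)) = 1/30240 · (-1.20674e-08 − (-9.84375)) = 0.000325521.
Partial sum through k=3: 0.201437.
Correction k=4: B_{8}/8! · (f^{(7)}(26) − f^{(7)}(2)) = −1/1209600 · (-1.28529e-09 − (-177.188)) = -0.000146484.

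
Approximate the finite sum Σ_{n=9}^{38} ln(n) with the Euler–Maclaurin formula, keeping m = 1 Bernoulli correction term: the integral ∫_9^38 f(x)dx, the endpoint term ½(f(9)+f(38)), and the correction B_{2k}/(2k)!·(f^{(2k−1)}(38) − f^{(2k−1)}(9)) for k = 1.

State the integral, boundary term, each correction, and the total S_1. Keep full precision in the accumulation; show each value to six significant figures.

S_1 ≈ 92.3636

Integral: ∫_9^38 ln(x) dx = 89.4533.
Boundary: ½(f(9) + f(38)) = ½(2.19722 + 3.63759) = 2.91741.
Running total after boundary: 92.3707.
k=1: B_{2}/(2)! × [f^{(1)}(38) − f^{(1)}(9)] = 1/12 × (0.0263158 − 0.111111) = -0.00706628.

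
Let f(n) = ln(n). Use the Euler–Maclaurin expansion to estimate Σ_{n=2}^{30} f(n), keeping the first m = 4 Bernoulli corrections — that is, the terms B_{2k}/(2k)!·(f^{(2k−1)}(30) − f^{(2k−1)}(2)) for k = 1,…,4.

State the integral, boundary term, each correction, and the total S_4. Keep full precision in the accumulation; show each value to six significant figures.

∫_2^30 ln(x) dx evaluates to 72.6496.
Endpoint term: (f(2) + f(30))/2 = (0.693147 + 3.40120)/2 = 2.04717.
Integral + boundary = 74.6968.
Order-1 term: 1/12 · (0.0333333 − 0.500000) = -0.0388889.
Running total after k=1: 74.6579.
Order-2 term: −1/720 · (7.40741e-05 − 0.250000) = 0.000347119.
Running total after k=2: 74.6583.
Order-3 term: 1/30240 · (9.87654e-07 − 0.750000) = -2.48016e-05.
Running total after k=3: 74.6582.
Order-4 term: −1/1209600 · (3.29218e-08 − 5.62500) = 4.65030e-06.

S_4 ≈ 74.6582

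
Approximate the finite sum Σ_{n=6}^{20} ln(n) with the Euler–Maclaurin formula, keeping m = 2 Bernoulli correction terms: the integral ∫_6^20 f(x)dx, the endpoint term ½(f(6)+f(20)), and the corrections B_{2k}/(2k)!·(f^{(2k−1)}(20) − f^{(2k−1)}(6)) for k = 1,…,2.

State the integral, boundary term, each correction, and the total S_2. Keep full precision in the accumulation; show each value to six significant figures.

S_2 ≈ 37.5481

Integral: ∫_6^20 ln(x) dx = 35.1641.
Boundary: ½(f(6) + f(20)) = ½(1.79176 + 2.99573) = 2.39375.
So far: 37.5578.
Correction k=1: B_{2}/2! · (f^{(1)}(20) − f^{(1)}(6)) = 1/12 · (0.0500000 − 0.166667) = -0.00972222.
Partial sum through k=1: 37.5481.
Correction k=2: B_{4}/4! · (f^{(3)}(20) − f^{(3)}(6)) = −1/720 · (0.000250000 − 0.00925926) = 1.25129e-05.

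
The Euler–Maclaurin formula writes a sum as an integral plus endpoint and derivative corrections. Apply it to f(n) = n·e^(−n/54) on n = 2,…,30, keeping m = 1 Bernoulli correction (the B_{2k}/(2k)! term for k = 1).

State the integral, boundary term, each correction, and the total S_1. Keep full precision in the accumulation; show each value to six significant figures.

∫_2^30 x·e^(−x/54) dx evaluates to 311.503.
½[f(2) + f(30)] = ½[1.92728 + 17.2126] = 9.56994.
Running total after boundary: 321.073.
Order-1 term: 1/12 · (0.255002 − 0.927950) = -0.0560790.

S_1 ≈ 321.017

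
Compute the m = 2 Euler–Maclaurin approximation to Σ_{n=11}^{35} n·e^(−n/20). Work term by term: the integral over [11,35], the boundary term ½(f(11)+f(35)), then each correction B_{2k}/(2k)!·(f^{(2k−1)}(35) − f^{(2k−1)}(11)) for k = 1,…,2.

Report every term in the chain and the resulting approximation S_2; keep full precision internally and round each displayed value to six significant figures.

S_2 ≈ 172.739

Integral: ∫_11^35 x·e^(−x/20) dx = 166.558.
½[f(11) + f(35)] = ½[6.34645 + 6.08209] = 6.21427.
So far: 172.772.
Order-1 term: 1/12 · (-0.130330 − 0.259627) = -0.0324965.
Partial sum through k=1: 172.739.
Order-2 term: −1/720 · (0.000543044 − 0.00353382) = 4.15385e-06.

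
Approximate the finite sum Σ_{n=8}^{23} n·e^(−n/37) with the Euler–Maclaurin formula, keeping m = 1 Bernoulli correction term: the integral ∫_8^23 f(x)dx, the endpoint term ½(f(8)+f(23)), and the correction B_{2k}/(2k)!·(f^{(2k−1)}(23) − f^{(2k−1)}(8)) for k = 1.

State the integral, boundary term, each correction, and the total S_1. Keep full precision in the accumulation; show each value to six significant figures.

∫_8^23 x·e^(−x/37) dx evaluates to 148.958.
Boundary: ½(f(8) + f(23)) = ½(6.44449 + 12.3527) = 9.39858.
So far: 158.356.
k=1: B_{2}/(2)! × [f^{(1)}(23) − f^{(1)}(8)] = 1/12 × (0.203217 − 0.631386) = -0.0356807.

S_1 ≈ 158.321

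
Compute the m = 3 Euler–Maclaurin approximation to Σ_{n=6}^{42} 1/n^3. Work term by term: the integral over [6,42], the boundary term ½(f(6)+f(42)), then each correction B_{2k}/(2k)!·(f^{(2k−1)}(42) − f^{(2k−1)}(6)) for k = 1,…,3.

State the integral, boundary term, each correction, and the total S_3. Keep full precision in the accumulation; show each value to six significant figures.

Integral: ∫_6^42 1/x^3 dx = 0.0136054.
Boundary: ½(f(6) + f(42)) = ½(0.00462963 + 1.34975e-05) = 0.00232156.
Integral + boundary = 0.0159270.
Order-1 term: 1/12 · (-9.64104e-07 − (-0.00231481)) = 0.000192821.
Running total after k=1: 0.0161198.
Order-2 term: −1/720 · (-1.09309e-08 − (-0.00128601)) = -1.78611e-06.
Running total after k=2: 0.0161180.
Order-3 term: 1/30240 · (-2.60259e-10 − (-0.00150034)) = 4.96145e-08.

S_3 ≈ 0.0161181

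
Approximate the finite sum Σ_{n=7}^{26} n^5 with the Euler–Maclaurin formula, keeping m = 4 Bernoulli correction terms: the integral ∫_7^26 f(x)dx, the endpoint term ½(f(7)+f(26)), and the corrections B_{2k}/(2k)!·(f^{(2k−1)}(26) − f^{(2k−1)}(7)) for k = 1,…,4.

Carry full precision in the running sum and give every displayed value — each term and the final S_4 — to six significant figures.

S_4 ≈ 5.76048e+07

Integral: ∫_7^26 x^5 dx = 5.14664e+07.
½[f(7) + f(26)] = ½[16807.0 + 1.18814e+07] = 5.94909e+06.
So far: 5.74154e+07.
k=1: B_{2}/(2)! × [f^{(1)}(26) − f^{(1)}(7)] = 1/12 × (2.28488e+06 − 12005.0) = 189406.
After k=1: 5.76049e+07.
k=2: B_{4}/(4)! × [f^{(3)}(26) − f^{(3)}(7)] = −1/720 × (40560.0 − 2940.00) = -52.2500.
After k=2: 5.76048e+07.
k=3: B_{6}/(6)! × [f^{(5)}(26) − f^{(5)}(7)] = 1/30240 × (120.000 − 120.000) = 0.00000.
After k=3: 5.76048e+07.
k=4: B_{8}/(8)! × [f^{(7)}(26) − f^{(7)}(7)] = −1/1209600 × (0.00000 − 0.00000) = 0.00000.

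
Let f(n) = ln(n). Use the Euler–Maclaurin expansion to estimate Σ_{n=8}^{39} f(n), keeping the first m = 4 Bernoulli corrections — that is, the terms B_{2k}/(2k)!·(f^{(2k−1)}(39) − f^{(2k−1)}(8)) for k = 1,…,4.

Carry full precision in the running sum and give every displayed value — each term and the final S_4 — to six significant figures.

S_4 ≈ 98.1066

The integral term ∫_8^39 ln(x) dx = 95.2434.
Endpoint term: (f(8) + f(39))/2 = (2.07944 + 3.66356)/2 = 2.87150.
Integral + boundary = 98.1149.
Order-1 term: 1/12 · (0.0256410 − 0.125000) = -0.00827991.
Running total after k=1: 98.1066.
Order-2 term: −1/720 · (3.37160e-05 − 0.00390625) = 5.37852e-06.
Running total after k=2: 98.1066.
Order-3 term: 1/30240 · (2.66004e-07 − 0.000732422) = -2.42115e-08.
Running total after k=3: 98.1066.
Order-4 term: −1/1209600 · (5.24663e-09 − 0.000343323) = 2.83827e-10.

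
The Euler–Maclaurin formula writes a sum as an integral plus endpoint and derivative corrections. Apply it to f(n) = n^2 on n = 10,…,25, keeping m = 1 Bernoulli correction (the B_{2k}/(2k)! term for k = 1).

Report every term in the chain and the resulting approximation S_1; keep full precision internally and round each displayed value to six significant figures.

S_1 ≈ 5240.00

The integral term ∫_10^25 x^2 dx = 4875.00.
Endpoint term: (f(10) + f(25))/2 = (100.000 + 625.000)/2 = 362.500.
So far: 5237.50.
Correction k=1: B_{2}/2! · (f^{(1)}(25) − f^{(1)}(10)) = 1/12 · (50.0000 − 20.0000) = 2.50000.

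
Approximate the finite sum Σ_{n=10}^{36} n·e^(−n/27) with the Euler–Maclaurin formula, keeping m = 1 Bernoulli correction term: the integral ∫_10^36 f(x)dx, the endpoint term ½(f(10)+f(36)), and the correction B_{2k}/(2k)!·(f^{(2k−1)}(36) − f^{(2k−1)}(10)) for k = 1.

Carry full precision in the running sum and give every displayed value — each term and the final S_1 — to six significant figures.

S_1 ≈ 249.563

Integral: ∫_10^36 x·e^(−x/27) dx = 241.409.
½[f(10) + f(36)] = ½[6.90479 + 9.48950] = 8.19714.
Running total after boundary: 249.606.
k=1: B_{2}/(2)! × [f^{(1)}(36) − f^{(1)}(10)] = 1/12 × (-0.0878657 − 0.434746) = -0.0435510.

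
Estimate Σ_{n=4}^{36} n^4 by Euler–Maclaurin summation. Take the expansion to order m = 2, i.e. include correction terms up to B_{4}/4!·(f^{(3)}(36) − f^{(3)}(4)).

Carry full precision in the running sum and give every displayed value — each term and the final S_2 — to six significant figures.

S_2 ≈ 1.29485e+07

∫_4^36 x^4 dx evaluates to 1.20930e+07.
Boundary: ½(f(4) + f(36)) = ½(256.000 + 1.67962e+06) = 839936.
Running total after boundary: 1.29330e+07.
Order-1 term: 1/12 · (186624 − 256.000) = 15530.7.
Running total after k=1: 1.29485e+07.
Order-2 term: −1/720 · (864.000 − 96.0000) = -1.06667.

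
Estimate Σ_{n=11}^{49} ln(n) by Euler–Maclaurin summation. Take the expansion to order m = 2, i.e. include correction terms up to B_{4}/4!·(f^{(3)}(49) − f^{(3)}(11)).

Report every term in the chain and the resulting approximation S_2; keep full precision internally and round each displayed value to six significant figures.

The integral term ∫_11^49 ln(x) dx = 126.322.
½[f(11) + f(49)] = ½[2.39790 + 3.89182] = 3.14486.
Integral + boundary = 129.467.
Correction k=1: B_{2}/2! · (f^{(1)}(49) − f^{(1)}(11)) = 1/12 · (0.0204082 − 0.0909091) = -0.00587508.
Partial sum through k=1: 129.461.
Correction k=2: B_{4}/4! · (f^{(3)}(49) − f^{(3)}(11)) = −1/720 · (1.69997e-05 − 0.00150263) = 2.06337e-06.

S_2 ≈ 129.461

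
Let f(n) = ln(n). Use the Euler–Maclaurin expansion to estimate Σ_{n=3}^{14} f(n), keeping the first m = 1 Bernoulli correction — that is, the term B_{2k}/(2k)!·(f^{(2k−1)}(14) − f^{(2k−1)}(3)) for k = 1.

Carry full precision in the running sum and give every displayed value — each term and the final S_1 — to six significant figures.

The integral term ∫_3^14 ln(x) dx = 22.6510.
Endpoint term: (f(3) + f(14))/2 = (1.09861 + 2.63906)/2 = 1.86883.
Integral + boundary = 24.5198.
k=1: B_{2}/(2)! × [f^{(1)}(14) − f^{(1)}(3)] = 1/12 × (0.0714286 − 0.333333) = -0.0218254.

S_1 ≈ 24.4980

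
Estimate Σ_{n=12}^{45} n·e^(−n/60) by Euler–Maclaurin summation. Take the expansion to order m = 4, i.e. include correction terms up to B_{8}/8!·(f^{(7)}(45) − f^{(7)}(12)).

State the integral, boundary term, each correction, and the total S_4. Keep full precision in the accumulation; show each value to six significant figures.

Integral: ∫_12^45 x·e^(−x/60) dx = 561.008.
Boundary: ½(f(12) + f(45)) = ½(9.82477 + 21.2565) = 15.5406.
Running total after boundary: 576.548.
k=1: B_{2}/(2)! × [f^{(1)}(45) − f^{(1)}(12)] = 1/12 × (0.118092 − 0.654985) = -0.0447411.
After k=1: 576.503.
k=2: B_{4}/(4)! × [f^{(3)}(45) − f^{(3)}(12)] = −1/720 × (0.000295229 − 0.000636791) = 4.74391e-07.
After k=2: 576.503.
k=3: B_{6}/(6)! × [f^{(5)}(45) − f^{(5)}(12)] = 1/30240 × (1.54904e-07 − 3.03234e-07) = -4.90507e-12.
After k=3: 576.503.
k=4: B_{8}/(8)! × [f^{(7)}(45) − f^{(7)}(12)] = −1/1209600 × (6.32778e-11 − 1.19328e-10) = 4.63378e-17.

S_4 ≈ 576.503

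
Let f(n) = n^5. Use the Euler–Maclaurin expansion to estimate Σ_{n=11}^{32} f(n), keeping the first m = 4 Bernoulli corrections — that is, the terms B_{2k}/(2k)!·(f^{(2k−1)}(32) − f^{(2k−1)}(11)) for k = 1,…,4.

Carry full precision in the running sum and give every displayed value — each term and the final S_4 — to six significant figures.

∫_11^32 x^5 dx evaluates to 1.78662e+08.
½[f(11) + f(32)] = ½[161051 + 3.35544e+07] = 1.68577e+07.
So far: 1.95519e+08.
k=1: B_{2}/(2)! × [f^{(1)}(32) − f^{(1)}(11)] = 1/12 × (5.24288e+06 − 73205.0) = 430806.
Partial sum through k=1: 1.95950e+08.
k=2: B_{4}/(4)! × [f^{(3)}(32) − f^{(3)}(11)] = −1/720 × (61440.0 − 7260.00) = -75.2500.
Partial sum through k=2: 1.95950e+08.
k=3: B_{6}/(6)! × [f^{(5)}(32) − f^{(5)}(11)] = 1/30240 × (120.000 − 120.000) = 0.00000.
Partial sum through k=3: 1.95950e+08.
k=4: B_{8}/(8)! × [f^{(7)}(32) − f^{(7)}(11)] = −1/1209600 × (0.00000 − 0.00000) = 0.00000.

S_4 ≈ 1.95950e+08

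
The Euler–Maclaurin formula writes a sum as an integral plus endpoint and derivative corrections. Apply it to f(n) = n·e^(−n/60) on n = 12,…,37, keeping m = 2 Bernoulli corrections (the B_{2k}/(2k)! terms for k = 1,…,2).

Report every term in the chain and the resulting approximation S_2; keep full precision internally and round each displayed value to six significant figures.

S_2 ≈ 410.487

∫_12^37 x·e^(−x/60) dx evaluates to 395.627.
Boundary: ½(f(12) + f(37)) = ½(9.82477 + 19.9704) = 14.8976.
Integral + boundary = 410.524.
Order-1 term: 1/12 · (0.206901 − 0.654985) = -0.0373403.
After k=1: 410.487.
Order-2 term: −1/720 · (0.000357328 − 0.000636791) = 3.88142e-07.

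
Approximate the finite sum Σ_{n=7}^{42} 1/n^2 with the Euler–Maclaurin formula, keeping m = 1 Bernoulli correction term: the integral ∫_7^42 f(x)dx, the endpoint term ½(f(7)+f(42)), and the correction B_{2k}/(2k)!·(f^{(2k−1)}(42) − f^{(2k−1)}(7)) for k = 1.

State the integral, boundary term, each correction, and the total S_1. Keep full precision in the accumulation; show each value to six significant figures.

The integral term ∫_7^42 1/x^2 dx = 0.119048.
Boundary: ½(f(7) + f(42)) = ½(0.0204082 + 0.000566893) = 0.0104875.
Integral + boundary = 0.129535.
Correction k=1: B_{2}/2! · (f^{(1)}(42) − f^{(1)}(7)) = 1/12 · (-2.69949e-05 − (-0.00583090)) = 0.000483659.

S_1 ≈ 0.130019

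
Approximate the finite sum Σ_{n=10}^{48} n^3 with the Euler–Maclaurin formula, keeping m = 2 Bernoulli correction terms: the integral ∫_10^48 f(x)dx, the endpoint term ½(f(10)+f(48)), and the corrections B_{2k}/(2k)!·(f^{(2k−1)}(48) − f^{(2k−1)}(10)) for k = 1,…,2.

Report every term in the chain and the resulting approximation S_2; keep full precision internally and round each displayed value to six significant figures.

The integral term ∫_10^48 x^3 dx = 1.32460e+06.
Boundary: ½(f(10) + f(48)) = ½(1000.00 + 110592) = 55796.0.
Integral + boundary = 1.38040e+06.
k=1: B_{2}/(2)! × [f^{(1)}(48) − f^{(1)}(10)] = 1/12 × (6912.00 − 300.000) = 551.000.
Partial sum through k=1: 1.38095e+06.
k=2: B_{4}/(4)! × [f^{(3)}(48) − f^{(3)}(10)] = −1/720 × (6.00000 − 6.00000) = 0.00000.

S_2 ≈ 1.38095e+06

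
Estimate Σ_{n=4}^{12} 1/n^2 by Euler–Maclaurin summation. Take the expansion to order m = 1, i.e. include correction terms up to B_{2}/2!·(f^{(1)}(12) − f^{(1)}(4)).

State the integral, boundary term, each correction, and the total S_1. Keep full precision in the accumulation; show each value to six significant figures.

S_1 ≈ 0.203897

∫_4^12 1/x^2 dx evaluates to 0.166667.
Boundary: ½(f(4) + f(12)) = ½(0.0625000 + 0.00694444) = 0.0347222.
Running total after boundary: 0.201389.
Correction k=1: B_{2}/2! · (f^{(1)}(12) − f^{(1)}(4)) = 1/12 · (-0.00115741 − (-0.0312500)) = 0.00250772.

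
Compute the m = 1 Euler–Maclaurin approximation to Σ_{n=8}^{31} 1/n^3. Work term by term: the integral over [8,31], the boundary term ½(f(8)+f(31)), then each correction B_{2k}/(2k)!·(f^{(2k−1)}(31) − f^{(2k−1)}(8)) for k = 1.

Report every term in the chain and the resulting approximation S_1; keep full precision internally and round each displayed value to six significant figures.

Integral: ∫_8^31 1/x^3 dx = 0.00729221.
Boundary: ½(f(8) + f(31)) = ½(0.00195312 + 3.35672e-05) = 0.000993346.
So far: 0.00828555.
k=1: B_{2}/(2)! × [f^{(1)}(31) − f^{(1)}(8)] = 1/12 × (-3.24844e-06 − (-0.000732422)) = 6.07645e-05.

S_1 ≈ 0.00834632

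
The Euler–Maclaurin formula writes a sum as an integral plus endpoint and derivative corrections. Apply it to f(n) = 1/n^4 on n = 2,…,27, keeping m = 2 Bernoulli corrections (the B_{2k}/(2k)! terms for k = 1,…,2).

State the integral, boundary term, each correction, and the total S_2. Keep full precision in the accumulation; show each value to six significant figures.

Integral: ∫_2^27 1/x^4 dx = 0.0416497.
Endpoint term: (f(2) + f(27))/2 = (0.0625000 + 1.88168e-06)/2 = 0.0312509.
So far: 0.0729007.
Order-1 term: 1/12 · (-2.78767e-07 − (-0.125000)) = 0.0104166.
Running total after k=1: 0.0833173.
Order-2 term: −1/720 · (-1.14719e-08 − (-0.937500)) = -0.00130208.

S_2 ≈ 0.0820152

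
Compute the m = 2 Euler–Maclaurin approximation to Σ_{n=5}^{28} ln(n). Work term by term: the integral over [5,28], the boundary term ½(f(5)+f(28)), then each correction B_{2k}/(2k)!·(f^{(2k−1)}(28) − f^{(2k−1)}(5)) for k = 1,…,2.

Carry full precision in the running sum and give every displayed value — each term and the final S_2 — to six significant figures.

S_2 ≈ 64.7117

Integral: ∫_5^28 ln(x) dx = 62.2545.
½[f(5) + f(28)] = ½[1.60944 + 3.33220] = 2.47082.
Integral + boundary = 64.7254.
Correction k=1: B_{2}/2! · (f^{(1)}(28) − f^{(1)}(5)) = 1/12 · (0.0357143 − 0.200000) = -0.0136905.
Running total after k=1: 64.7117.
Correction k=2: B_{4}/4! · (f^{(3)}(28) − f^{(3)}(5)) = −1/720 · (9.11079e-05 − 0.0160000) = 2.20957e-05.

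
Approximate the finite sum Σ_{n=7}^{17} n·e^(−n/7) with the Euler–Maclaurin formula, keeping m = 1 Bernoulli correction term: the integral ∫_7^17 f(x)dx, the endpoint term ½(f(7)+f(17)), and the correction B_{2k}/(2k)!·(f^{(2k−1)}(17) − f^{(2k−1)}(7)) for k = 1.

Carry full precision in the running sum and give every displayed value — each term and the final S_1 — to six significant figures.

Integral: ∫_7^17 x·e^(−x/7) dx = 21.2409.
Boundary: ½(f(7) + f(17)) = ½(2.57516 + 1.49877) = 2.03696.
Running total after boundary: 23.2778.
k=1: B_{2}/(2)! × [f^{(1)}(17) − f^{(1)}(7)] = 1/12 × (-0.125947 − 0.00000) = -0.0104956.

S_1 ≈ 23.2673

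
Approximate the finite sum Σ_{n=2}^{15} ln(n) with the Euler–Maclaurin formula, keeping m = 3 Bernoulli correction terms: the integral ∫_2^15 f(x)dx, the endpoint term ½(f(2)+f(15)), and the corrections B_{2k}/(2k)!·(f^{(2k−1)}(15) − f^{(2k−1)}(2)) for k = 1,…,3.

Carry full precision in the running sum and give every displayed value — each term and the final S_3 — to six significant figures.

∫_2^15 ln(x) dx evaluates to 26.2345.
½[f(2) + f(15)] = ½[0.693147 + 2.70805] = 1.70060.
So far: 27.9351.
Correction k=1: B_{2}/2! · (f^{(1)}(15) − f^{(1)}(2)) = 1/12 · (0.0666667 − 0.500000) = -0.0361111.
Partial sum through k=1: 27.8989.
Correction k=2: B_{4}/4! · (f^{(3)}(15) − f^{(3)}(2)) = −1/720 · (0.000592593 − 0.250000) = 0.000346399.
Partial sum through k=2: 27.8993.
Correction k=3: B_{6}/6! · (f^{(5)}(15) − f^{(5)}(2)) = 1/30240 · (3.16049e-05 − 0.750000) = -2.48005e-05.

S_3 ≈ 27.8993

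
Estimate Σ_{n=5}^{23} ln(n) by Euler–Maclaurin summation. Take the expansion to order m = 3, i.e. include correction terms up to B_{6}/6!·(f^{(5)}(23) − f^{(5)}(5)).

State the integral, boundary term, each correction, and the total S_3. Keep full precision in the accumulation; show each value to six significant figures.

S_3 ≈ 48.4286

The integral term ∫_5^23 ln(x) dx = 46.0692.
Boundary: ½(f(5) + f(23)) = ½(1.60944 + 3.13549) = 2.37247.
Integral + boundary = 48.4416.
Correction k=1: B_{2}/2! · (f^{(1)}(23) − f^{(1)}(5)) = 1/12 · (0.0434783 − 0.200000) = -0.0130435.
Partial sum through k=1: 48.4286.
Correction k=2: B_{4}/4! · (f^{(3)}(23) − f^{(3)}(5)) = −1/720 · (0.000164379 − 0.0160000) = 2.19939e-05.
Partial sum through k=2: 48.4286.
Correction k=3: B_{6}/6! · (f^{(5)}(23) − f^{(5)}(5)) = 1/30240 · (3.72883e-06 − 0.00768000) = -2.53845e-07.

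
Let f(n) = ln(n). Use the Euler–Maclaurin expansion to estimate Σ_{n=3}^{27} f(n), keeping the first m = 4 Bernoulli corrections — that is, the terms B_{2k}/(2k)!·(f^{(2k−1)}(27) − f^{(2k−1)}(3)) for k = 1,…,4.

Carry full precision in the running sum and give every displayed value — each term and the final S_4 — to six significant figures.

S_4 ≈ 63.8644

Integral: ∫_3^27 ln(x) dx = 61.6918.
Boundary: ½(f(3) + f(27)) = ½(1.09861 + 3.29584) = 2.19722.
Integral + boundary = 63.8890.
Correction k=1: B_{2}/2! · (f^{(1)}(27) − f^{(1)}(3)) = 1/12 · (0.0370370 − 0.333333) = -0.0246914.
Partial sum through k=1: 63.8643.
Correction k=2: B_{4}/4! · (f^{(3)}(27) − f^{(3)}(3)) = −1/720 · (0.000101611 − 0.0740741) = 0.000102740.
Partial sum through k=2: 63.8644.
Correction k=3: B_{6}/6! · (f^{(5)}(27) − f^{(5)}(3)) = 1/30240 · (1.67260e-06 − 0.0987654) = -3.26600e-06.
Partial sum through k=3: 63.8644.
Correction k=4: B_{8}/8! · (f^{(7)}(27) − f^{(7)}(3)) = −1/1209600 · (6.88313e-08 − 0.329218) = 2.72171e-07.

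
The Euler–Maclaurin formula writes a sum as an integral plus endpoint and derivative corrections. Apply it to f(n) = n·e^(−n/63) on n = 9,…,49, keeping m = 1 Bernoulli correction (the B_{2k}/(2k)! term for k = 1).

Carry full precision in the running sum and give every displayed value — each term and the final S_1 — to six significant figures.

S_1 ≈ 705.553

∫_9^49 x·e^(−x/63) dx evaluates to 690.450.
½[f(9) + f(49)] = ½[7.80190 + 22.5119] = 15.1569.
So far: 705.606.
Order-1 term: 1/12 · (0.102095 − 0.743038) = -0.0534120.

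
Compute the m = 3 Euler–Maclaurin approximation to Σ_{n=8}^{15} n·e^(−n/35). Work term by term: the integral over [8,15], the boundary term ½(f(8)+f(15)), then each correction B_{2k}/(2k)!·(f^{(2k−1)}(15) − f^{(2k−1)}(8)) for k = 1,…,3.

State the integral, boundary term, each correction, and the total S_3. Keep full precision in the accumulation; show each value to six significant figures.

S_3 ≈ 65.5125

∫_8^15 x·e^(−x/35) dx evaluates to 57.4642.
½[f(8) + f(15)] = ½[6.36536 + 9.77159] = 8.06847.
So far: 65.5327.
Correction k=1: B_{2}/2! · (f^{(1)}(15) − f^{(1)}(8)) = 1/12 · (0.372251 − 0.613802) = -0.0201293.
Running total after k=1: 65.5125.
Correction k=2: B_{4}/4! · (f^{(3)}(15) − f^{(3)}(8)) = −1/720 · (0.00136745 − 0.00180012) = 6.00921e-07.
Running total after k=2: 65.5125.
Correction k=3: B_{6}/6! · (f^{(5)}(15) − f^{(5)}(8)) = 1/30240 · (1.98451e-06 − 2.52993e-06) = -1.80364e-11.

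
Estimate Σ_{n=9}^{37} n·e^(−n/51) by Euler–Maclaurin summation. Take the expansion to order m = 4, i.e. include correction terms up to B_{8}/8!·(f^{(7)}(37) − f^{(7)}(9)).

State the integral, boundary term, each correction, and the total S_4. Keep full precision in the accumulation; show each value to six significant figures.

S_4 ≈ 405.061

Integral: ∫_9^37 x·e^(−x/51) dx = 392.380.
Boundary: ½(f(9) + f(37)) = ½(7.54401 + 17.9112) = 12.7276.
Running total after boundary: 405.108.
Correction k=1: B_{2}/2! · (f^{(1)}(37) − f^{(1)}(9)) = 1/12 · (0.132887 − 0.690302) = -0.0464512.
After k=1: 405.061.
Correction k=2: B_{4}/4! · (f^{(3)}(37) − f^{(3)}(9)) = −1/720 · (0.000423322 − 0.000909938) = 6.75855e-07.
After k=2: 405.061.
Correction k=3: B_{6}/6! · (f^{(5)}(37) − f^{(5)}(9)) = 1/30240 · (3.05865e-07 − 5.97646e-07) = -9.64886e-12.
After k=3: 405.061.
Correction k=4: B_{8}/8! · (f^{(7)}(37) − f^{(7)}(9)) = −1/1209600 · (1.72617e-10 − 3.25048e-10) = 1.26018e-16.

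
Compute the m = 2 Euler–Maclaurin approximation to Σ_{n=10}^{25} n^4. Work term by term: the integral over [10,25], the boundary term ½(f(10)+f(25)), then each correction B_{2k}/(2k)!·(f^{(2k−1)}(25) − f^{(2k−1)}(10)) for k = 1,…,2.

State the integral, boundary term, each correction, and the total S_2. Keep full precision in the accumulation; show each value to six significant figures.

The integral term ∫_10^25 x^4 dx = 1.93312e+06.
½[f(10) + f(25)] = ½[10000.0 + 390625] = 200312.
Running total after boundary: 2.13344e+06.
Order-1 term: 1/12 · (62500.0 − 4000.00) = 4875.00.
Running total after k=1: 2.13831e+06.
Order-2 term: −1/720 · (600.000 − 240.000) = -0.500000.

S_2 ≈ 2.13831e+06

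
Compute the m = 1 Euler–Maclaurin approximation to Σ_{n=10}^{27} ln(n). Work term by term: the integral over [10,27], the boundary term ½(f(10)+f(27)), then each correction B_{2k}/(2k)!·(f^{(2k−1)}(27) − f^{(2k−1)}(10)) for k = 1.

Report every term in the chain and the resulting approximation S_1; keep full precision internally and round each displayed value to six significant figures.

∫_10^27 ln(x) dx evaluates to 48.9617.
Endpoint term: (f(10) + f(27))/2 = (2.30259 + 3.29584)/2 = 2.79921.
Integral + boundary = 51.7610.
Order-1 term: 1/12 · (0.0370370 − 0.100000) = -0.00524691.

S_1 ≈ 51.7557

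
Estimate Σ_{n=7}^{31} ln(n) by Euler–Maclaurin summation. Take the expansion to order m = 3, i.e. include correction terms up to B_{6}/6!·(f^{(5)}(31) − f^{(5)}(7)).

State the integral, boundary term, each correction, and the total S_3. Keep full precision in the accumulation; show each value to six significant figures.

∫_7^31 ln(x) dx evaluates to 68.8322.
Endpoint term: (f(7) + f(31))/2 = (1.94591 + 3.43399)/2 = 2.68995.
Running total after boundary: 71.5222.
k=1: B_{2}/(2)! × [f^{(1)}(31) − f^{(1)}(7)] = 1/12 × (0.0322581 − 0.142857) = -0.00921659.
Running total after k=1: 71.5130.
k=2: B_{4}/(4)! × [f^{(3)}(31) − f^{(3)}(7)] = −1/720 × (6.71344e-05 − 0.00583090) = 8.00524e-06.
Running total after k=2: 71.5130.
k=3: B_{6}/(6)! × [f^{(5)}(31) − f^{(5)}(7)] = 1/30240 × (8.38306e-07 − 0.00142798) = -4.71937e-08.

S_3 ≈ 71.5130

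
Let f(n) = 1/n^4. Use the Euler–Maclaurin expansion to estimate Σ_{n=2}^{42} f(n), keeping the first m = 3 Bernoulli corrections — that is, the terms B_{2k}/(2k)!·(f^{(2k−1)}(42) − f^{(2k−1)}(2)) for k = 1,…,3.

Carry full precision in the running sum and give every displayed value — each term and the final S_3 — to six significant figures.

S_3 ≈ 0.0824609

Integral: ∫_2^42 1/x^4 dx = 0.0416622.
Endpoint term: (f(2) + f(42))/2 = (0.0625000 + 3.21368e-07)/2 = 0.0312502.
So far: 0.0729123.
k=1: B_{2}/(2)! × [f^{(1)}(42) − f^{(1)}(2)] = 1/12 × (-3.06065e-08 − (-0.125000)) = 0.0104167.
Running total after k=1: 0.0833290.
k=2: B_{4}/(4)! × [f^{(3)}(42) − f^{(3)}(2)] = −1/720 × (-5.20519e-10 − (-0.937500)) = -0.00130208.
Running total after k=2: 0.0820269.
k=3: B_{6}/(6)! × [f^{(5)}(42) − f^{(5)}(2)] = 1/30240 × (-1.65244e-11 − (-13.1250)) = 0.000434028.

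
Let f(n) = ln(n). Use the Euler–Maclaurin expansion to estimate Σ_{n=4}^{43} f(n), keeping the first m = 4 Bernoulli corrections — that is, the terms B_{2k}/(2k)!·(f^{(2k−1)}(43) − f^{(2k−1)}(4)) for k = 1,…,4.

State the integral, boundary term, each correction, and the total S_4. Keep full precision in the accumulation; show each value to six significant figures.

S_4 ≈ 119.741

The integral term ∫_4^43 ln(x) dx = 117.186.
Boundary: ½(f(4) + f(43)) = ½(1.38629 + 3.76120) = 2.57375.
Integral + boundary = 119.760.
Order-1 term: 1/12 · (0.0232558 − 0.250000) = -0.0188953.
Partial sum through k=1: 119.741.
Order-2 term: −1/720 · (2.51550e-05 − 0.0312500) = 4.33678e-05.
Partial sum through k=2: 119.741.
Order-3 term: 1/30240 · (1.63256e-07 − 0.0234375) = -7.75044e-07.
Partial sum through k=3: 119.741.
Order-4 term: −1/1209600 · (2.64883e-09 − 0.0439453) = 3.63304e-08.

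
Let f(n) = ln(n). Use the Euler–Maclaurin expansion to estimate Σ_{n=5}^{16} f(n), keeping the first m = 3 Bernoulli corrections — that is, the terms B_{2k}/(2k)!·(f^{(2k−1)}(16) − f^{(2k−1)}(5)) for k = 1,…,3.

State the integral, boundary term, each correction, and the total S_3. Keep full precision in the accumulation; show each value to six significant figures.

S_3 ≈ 27.4938

Integral: ∫_5^16 ln(x) dx = 25.3142.
Boundary: ½(f(5) + f(16)) = ½(1.60944 + 2.77259) = 2.19101.
Integral + boundary = 27.5052.
Order-1 term: 1/12 · (0.0625000 − 0.200000) = -0.0114583.
Running total after k=1: 27.4938.
Order-2 term: −1/720 · (0.000488281 − 0.0160000) = 2.15441e-05.
Running total after k=2: 27.4938.
Order-3 term: 1/30240 · (2.28882e-05 − 0.00768000) = -2.53211e-07.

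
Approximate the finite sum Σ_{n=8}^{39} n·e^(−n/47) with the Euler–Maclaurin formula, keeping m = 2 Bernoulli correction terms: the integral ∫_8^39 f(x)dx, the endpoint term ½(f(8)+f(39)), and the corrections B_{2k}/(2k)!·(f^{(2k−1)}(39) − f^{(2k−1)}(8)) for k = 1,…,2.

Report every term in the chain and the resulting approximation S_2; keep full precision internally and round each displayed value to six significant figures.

∫_8^39 x·e^(−x/47) dx evaluates to 417.523.
Endpoint term: (f(8) + f(39))/2 = (6.74788 + 17.0095)/2 = 11.8787.
Integral + boundary = 429.402.
Order-1 term: 1/12 · (0.0742369 − 0.699913) = -0.0521397.
Running total after k=1: 429.350.
Order-2 term: −1/720 · (0.000428484 − 0.00108053) = 9.05615e-07.

S_2 ≈ 429.350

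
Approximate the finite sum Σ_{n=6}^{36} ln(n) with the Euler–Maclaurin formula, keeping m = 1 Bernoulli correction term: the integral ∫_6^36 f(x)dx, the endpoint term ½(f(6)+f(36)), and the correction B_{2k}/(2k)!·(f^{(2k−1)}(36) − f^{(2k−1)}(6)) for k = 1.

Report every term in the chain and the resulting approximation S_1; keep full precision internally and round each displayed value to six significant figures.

∫_6^36 ln(x) dx evaluates to 88.2561.
Endpoint term: (f(6) + f(36))/2 = (1.79176 + 3.58352)/2 = 2.68764.
Running total after boundary: 90.9438.
k=1: B_{2}/(2)! × [f^{(1)}(36) − f^{(1)}(6)] = 1/12 × (0.0277778 − 0.166667) = -0.0115741.

S_1 ≈ 90.9322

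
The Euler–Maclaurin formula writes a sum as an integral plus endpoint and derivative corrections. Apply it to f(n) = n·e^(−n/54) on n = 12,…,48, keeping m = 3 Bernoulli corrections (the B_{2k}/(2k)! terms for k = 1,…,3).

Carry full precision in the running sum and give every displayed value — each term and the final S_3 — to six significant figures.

S_3 ≈ 604.045

The integral term ∫_12^48 x·e^(−x/54) dx = 589.422.
Boundary: ½(f(12) + f(48)) = ½(9.60885 + 19.7334) = 14.6711.
Running total after boundary: 604.093.
Correction k=1: B_{2}/2! · (f^{(1)}(48) − f^{(1)}(12)) = 1/12 · (0.0456791 − 0.622796) = -0.0480931.
After k=1: 604.045.
Correction k=2: B_{4}/4! · (f^{(3)}(48) − f^{(3)}(12)) = −1/720 · (0.000297635 − 0.000762781) = 6.46037e-07.
After k=2: 604.045.
Correction k=3: B_{6}/6! · (f^{(5)}(48) − f^{(5)}(12)) = 1/30240 · (1.98767e-07 − 4.49926e-07) = -8.30551e-12.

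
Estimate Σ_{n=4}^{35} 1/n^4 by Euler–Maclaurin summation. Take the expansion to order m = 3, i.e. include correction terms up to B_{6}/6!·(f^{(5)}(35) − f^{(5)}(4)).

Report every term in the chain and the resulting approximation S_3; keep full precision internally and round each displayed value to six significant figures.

S_3 ≈ 0.00747021

Integral: ∫_4^35 1/x^4 dx = 0.00520056.
½[f(4) + f(35)] = ½[0.00390625 + 6.66389e-07] = 0.00195346.
So far: 0.00715402.
Correction k=1: B_{2}/2! · (f^{(1)}(35) − f^{(1)}(4)) = 1/12 · (-7.61587e-08 − (-0.00390625)) = 0.000325514.
After k=1: 0.00747953.
Correction k=2: B_{4}/4! · (f^{(3)}(35) − f^{(3)}(4)) = −1/720 · (-1.86511e-09 − (-0.00732422)) = -1.01725e-05.
After k=2: 0.00746936.
Correction k=3: B_{6}/6! · (f^{(5)}(35) − f^{(5)}(4)) = 1/30240 · (-8.52623e-11 − (-0.0256348)) = 8.47711e-07.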